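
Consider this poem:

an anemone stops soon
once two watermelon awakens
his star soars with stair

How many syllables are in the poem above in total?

Line 1: an(1) + anemone(4) + stops(1) + soon(1) = 7
Line 2: once(1) + two(1) + watermelon(4) + awakens(3) = 9
Line 3: his(1) + star(1) + soars(1) + with(1) + stair(1) = 5
Total: 7 + 9 + 5 = 21

21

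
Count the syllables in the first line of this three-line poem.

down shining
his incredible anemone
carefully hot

The first line: down(1) + shining(2) = 3

3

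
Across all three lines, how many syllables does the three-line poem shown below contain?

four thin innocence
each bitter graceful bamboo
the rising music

Line 1: four (1), thin (1), innocence (3) → 5
Line 2: each (1), bitter (2), graceful (2), bamboo (2) → 7
Line 3: the (1), rising (2), music (2) → 5
Total: 5 + 7 + 5 = 17

17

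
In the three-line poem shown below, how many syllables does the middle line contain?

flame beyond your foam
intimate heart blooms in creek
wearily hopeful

7

The middle line: intimate(3) + heart(1) + blooms(1) + in(1) + creek(1) = 7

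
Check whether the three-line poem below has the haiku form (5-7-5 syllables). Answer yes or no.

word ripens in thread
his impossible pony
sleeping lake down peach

Line 1: word (1), ripens (2), in (1), thread (1) → 5 ✓
Line 2: his (1), impossible (4), pony (2) → 7 ✓
Line 3: sleeping (2), lake (1), down (1), peach (1) → 5 ✓

Yes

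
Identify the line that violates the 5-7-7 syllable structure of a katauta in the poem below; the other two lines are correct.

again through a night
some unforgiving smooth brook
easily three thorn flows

Line 1: again(2) + through(1) + a(1) + night(1) = 5 ✓
Line 2: some(1) + unforgiving(4) + smooth(1) + brook(1) = 7 ✓
Line 3: easily(3) + three(1) + thorn(1) + flows(1) = 6 (expected 7)

Line 3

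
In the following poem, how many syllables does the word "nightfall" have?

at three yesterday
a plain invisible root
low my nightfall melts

2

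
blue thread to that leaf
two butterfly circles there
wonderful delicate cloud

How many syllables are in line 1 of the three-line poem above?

Line 1: blue (1), thread (1), to (1), that (1), leaf (1) → 5

5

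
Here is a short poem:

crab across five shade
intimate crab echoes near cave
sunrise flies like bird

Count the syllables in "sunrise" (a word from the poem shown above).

2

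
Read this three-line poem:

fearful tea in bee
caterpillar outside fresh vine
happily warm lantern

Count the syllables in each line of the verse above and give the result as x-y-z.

Line 1: "fearful tea in bee": 2+1+1+1 = 5
Line 2: "caterpillar outside fresh vine": 4+2+1+1 = 8
Line 3: "happily warm lantern": 3+1+2 = 6

5-8-6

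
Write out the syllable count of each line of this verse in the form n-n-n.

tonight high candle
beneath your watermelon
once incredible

Line 1: tonight (2), high (1), candle (2) → 5
Line 2: beneath (2), your (1), watermelon (4) → 7
Line 3: once (1), incredible (4) → 5

5-7-5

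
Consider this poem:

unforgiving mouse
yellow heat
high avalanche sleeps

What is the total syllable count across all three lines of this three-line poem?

Line 1: unforgiving(4) + mouse(1) = 5
Line 2: yellow(2) + heat(1) = 3
Line 3: high(1) + avalanche(3) + sleeps(1) = 5
Total: 5 + 3 + 5 = 13

13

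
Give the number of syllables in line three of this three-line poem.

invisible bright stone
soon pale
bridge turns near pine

Line three: "bridge turns near pine": 1+1+1+1 = 4

4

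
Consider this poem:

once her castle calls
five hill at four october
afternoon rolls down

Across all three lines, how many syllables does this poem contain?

17

Line 1: once (1), her (1), castle (2), calls (1) → 5
Line 2: five (1), hill (1), at (1), four (1), october (3) → 7
Line 3: afternoon (3), rolls (1), down (1) → 5
Total: 5 + 7 + 5 = 17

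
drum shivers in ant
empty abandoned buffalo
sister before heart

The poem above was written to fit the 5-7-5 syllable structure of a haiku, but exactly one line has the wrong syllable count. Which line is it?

Line 1: drum(1) + shivers(2) + in(1) + ant(1) = 5 ✓
Line 2: empty(2) + abandoned(3) + buffalo(3) = 8 (expected 7)
Line 3: sister(2) + before(2) + heart(1) = 5 ✓

The second line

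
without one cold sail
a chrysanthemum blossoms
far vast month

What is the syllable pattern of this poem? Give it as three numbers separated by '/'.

5/7/3

Line 1: without(2) + one(1) + cold(1) + sail(1) = 5
Line 2: a(1) + chrysanthemum(4) + blossoms(2) = 7
Line 3: far(1) + vast(1) + month(1) = 3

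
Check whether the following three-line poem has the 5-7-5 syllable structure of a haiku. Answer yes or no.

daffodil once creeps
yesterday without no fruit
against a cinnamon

No

Line 1: daffodil(3) + once(1) + creeps(1) = 5 ✓
Line 2: yesterday(3) + without(2) + no(1) + fruit(1) = 7 ✓
Line 3: against(2) + a(1) + cinnamon(3) = 6 (expected 5)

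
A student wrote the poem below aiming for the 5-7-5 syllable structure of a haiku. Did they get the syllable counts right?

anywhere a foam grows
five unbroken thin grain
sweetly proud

No

Line 1: anywhere (3), a (1), foam (1), grows (1) → 6 (expected 5)
Line 2: five (1), unbroken (3), thin (1), grain (1) → 6 (expected 7)
Line 3: sweetly (2), proud (1) → 3 (expected 5)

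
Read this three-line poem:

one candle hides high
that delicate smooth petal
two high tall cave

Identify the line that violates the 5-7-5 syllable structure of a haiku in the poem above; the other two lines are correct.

Line 1: one(1) + candle(2) + hides(1) + high(1) = 5 ✓
Line 2: that(1) + delicate(3) + smooth(1) + petal(2) = 7 ✓
Line 3: two(1) + high(1) + tall(1) + cave(1) = 4 (expected 5)

Line 3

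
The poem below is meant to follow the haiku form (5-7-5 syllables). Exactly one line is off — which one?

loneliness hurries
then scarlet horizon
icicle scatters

Line 1: "loneliness hurries": 3+2 = 5 ✓
Line 2: "then scarlet horizon": 1+2+3 = 6 (expected 7)
Line 3: "icicle scatters": 3+2 = 5 ✓

Line 2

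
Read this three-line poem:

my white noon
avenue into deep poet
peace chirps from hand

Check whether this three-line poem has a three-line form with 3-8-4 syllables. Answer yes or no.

Yes

Line 1: my(1) + white(1) + noon(1) = 3 ✓
Line 2: avenue(3) + into(2) + deep(1) + poet(2) = 8 ✓
Line 3: peace(1) + chirps(1) + from(1) + hand(1) = 4 ✓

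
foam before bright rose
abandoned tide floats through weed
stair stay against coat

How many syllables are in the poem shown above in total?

17

Line 1: "foam before bright rose": 1+2+1+1 = 5
Line 2: "abandoned tide floats through weed": 3+1+1+1+1 = 7
Line 3: "stair stay against coat": 1+1+2+1 = 5
Total: 5 + 7 + 5 = 17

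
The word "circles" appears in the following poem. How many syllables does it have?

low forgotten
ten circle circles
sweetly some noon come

"circles" has 2 syllables.

2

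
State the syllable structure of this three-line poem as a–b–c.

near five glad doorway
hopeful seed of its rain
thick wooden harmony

5–6–6

Line 1: near(1) + five(1) + glad(1) + doorway(2) = 5
Line 2: hopeful(2) + seed(1) + of(1) + its(1) + rain(1) = 6
Line 3: thick(1) + wooden(2) + harmony(3) = 6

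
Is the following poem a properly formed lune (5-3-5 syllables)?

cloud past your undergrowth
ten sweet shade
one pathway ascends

No

Line 1: cloud (1), past (1), your (1), undergrowth (3) → 6 (expected 5)
Line 2: ten (1), sweet (1), shade (1) → 3 ✓
Line 3: one (1), pathway (2), ascends (2) → 5 ✓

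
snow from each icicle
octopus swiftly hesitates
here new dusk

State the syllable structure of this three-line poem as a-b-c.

6-8-3

Line 1: snow (1), from (1), each (1), icicle (3) → 6
Line 2: octopus (3), swiftly (2), hesitates (3) → 8
Line 3: here (1), new (1), dusk (1) → 3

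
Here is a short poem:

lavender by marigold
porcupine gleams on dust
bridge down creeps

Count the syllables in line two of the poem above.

Line two: porcupine (3), gleams (1), on (1), dust (1) → 6

6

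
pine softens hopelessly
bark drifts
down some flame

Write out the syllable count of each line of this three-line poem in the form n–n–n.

6–2–3

Line 1: pine(1) + softens(2) + hopelessly(3) = 6
Line 2: bark(1) + drifts(1) = 2
Line 3: down(1) + some(1) + flame(1) = 3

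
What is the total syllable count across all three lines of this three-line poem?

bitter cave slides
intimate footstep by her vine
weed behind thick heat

17

Line 1: bitter(2) + cave(1) + slides(1) = 4
Line 2: intimate(3) + footstep(2) + by(1) + her(1) + vine(1) = 8
Line 3: weed(1) + behind(2) + thick(1) + heat(1) = 5
Total: 4 + 8 + 5 = 17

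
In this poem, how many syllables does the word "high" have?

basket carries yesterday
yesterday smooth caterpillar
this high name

1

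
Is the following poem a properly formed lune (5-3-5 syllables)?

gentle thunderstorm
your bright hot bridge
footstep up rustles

Line 1: "gentle thunderstorm": 2+3 = 5 ✓
Line 2: "your bright hot bridge": 1+1+1+1 = 4 (expected 3)
Line 3: "footstep up rustles": 2+1+2 = 5 ✓

No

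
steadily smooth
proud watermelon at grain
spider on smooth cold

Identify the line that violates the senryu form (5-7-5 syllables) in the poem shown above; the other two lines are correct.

Line 1: "steadily smooth": 3+1 = 4 (expected 5)
Line 2: "proud watermelon at grain": 1+4+1+1 = 7 ✓
Line 3: "spider on smooth cold": 2+1+1+1 = 5 ✓

The first line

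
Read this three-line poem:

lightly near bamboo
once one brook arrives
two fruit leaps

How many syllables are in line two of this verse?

Line two: once (1), one (1), brook (1), arrives (2) → 5

5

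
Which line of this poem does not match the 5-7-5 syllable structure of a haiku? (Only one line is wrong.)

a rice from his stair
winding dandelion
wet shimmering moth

Line 1: "a rice from his stair": 1+1+1+1+1 = 5 ✓
Line 2: "winding dandelion": 2+4 = 6 (expected 7)
Line 3: "wet shimmering moth": 1+3+1 = 5 ✓

Line 2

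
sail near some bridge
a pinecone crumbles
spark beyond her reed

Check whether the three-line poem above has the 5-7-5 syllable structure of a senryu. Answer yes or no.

Line 1: "sail near some bridge": 1+1+1+1 = 4 (expected 5)
Line 2: "a pinecone crumbles": 1+2+2 = 5 (expected 7)
Line 3: "spark beyond her reed": 1+2+1+1 = 5 ✓

No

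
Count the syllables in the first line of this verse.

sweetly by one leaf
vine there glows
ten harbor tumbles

5

The first line: sweetly(2) + by(1) + one(1) + leaf(1) = 5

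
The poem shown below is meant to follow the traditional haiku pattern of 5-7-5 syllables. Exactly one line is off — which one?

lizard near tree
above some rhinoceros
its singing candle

The first line

Line 1: "lizard near tree": 2+1+1 = 4 (expected 5)
Line 2: "above some rhinoceros": 2+1+4 = 7 ✓
Line 3: "its singing candle": 1+2+2 = 5 ✓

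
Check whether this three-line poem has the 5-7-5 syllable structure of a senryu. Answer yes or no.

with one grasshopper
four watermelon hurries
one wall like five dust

Line 1: "with one grasshopper": 1+1+3 = 5 ✓
Line 2: "four watermelon hurries": 1+4+2 = 7 ✓
Line 3: "one wall like five dust": 1+1+1+1+1 = 5 ✓

Yes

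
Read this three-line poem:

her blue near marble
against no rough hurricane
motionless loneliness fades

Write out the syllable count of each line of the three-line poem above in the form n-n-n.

Line 1: her (1), blue (1), near (1), marble (2) → 5
Line 2: against (2), no (1), rough (1), hurricane (3) → 7
Line 3: motionless (3), loneliness (3), fades (1) → 7

5-7-7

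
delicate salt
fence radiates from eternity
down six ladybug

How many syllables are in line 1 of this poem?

4

Line 1: "delicate salt": 3+1 = 4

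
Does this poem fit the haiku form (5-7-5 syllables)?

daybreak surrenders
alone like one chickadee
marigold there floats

Yes

Line 1: daybreak (2), surrenders (3) → 5 ✓
Line 2: alone (2), like (1), one (1), chickadee (3) → 7 ✓
Line 3: marigold (3), there (1), floats (1) → 5 ✓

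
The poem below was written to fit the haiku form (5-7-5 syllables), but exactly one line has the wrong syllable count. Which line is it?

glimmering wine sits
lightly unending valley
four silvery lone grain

Line 1: glimmering (3), wine (1), sits (1) → 5 ✓
Line 2: lightly (2), unending (3), valley (2) → 7 ✓
Line 3: four (1), silvery (3), lone (1), grain (1) → 6 (expected 5)

The third line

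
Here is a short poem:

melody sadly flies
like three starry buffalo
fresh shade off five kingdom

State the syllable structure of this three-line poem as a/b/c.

Line 1: melody(3) + sadly(2) + flies(1) = 6
Line 2: like(1) + three(1) + starry(2) + buffalo(3) = 7
Line 3: fresh(1) + shade(1) + off(1) + five(1) + kingdom(2) = 6

6/7/6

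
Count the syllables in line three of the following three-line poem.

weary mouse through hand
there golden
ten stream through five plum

Line three: "ten stream through five plum": 1+1+1+1+1 = 5

5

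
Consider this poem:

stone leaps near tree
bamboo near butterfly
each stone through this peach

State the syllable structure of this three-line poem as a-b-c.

4-6-5

Line 1: "stone leaps near tree": 1+1+1+1 = 4
Line 2: "bamboo near butterfly": 2+1+3 = 6
Line 3: "each stone through this peach": 1+1+1+1+1 = 5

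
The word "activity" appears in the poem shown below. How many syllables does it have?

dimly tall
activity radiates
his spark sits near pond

"activity" has 4 syllables.

4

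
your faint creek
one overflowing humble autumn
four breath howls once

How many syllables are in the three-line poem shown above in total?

16

Line 1: your(1) + faint(1) + creek(1) = 3
Line 2: one(1) + overflowing(4) + humble(2) + autumn(2) = 9
Line 3: four(1) + breath(1) + howls(1) + once(1) = 4
Total: 3 + 9 + 4 = 16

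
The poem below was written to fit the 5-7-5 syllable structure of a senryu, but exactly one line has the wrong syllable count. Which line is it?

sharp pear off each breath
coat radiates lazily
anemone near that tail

Line 1: sharp (1), pear (1), off (1), each (1), breath (1) → 5 ✓
Line 2: coat (1), radiates (3), lazily (3) → 7 ✓
Line 3: anemone (4), near (1), that (1), tail (1) → 7 (expected 5)

The third line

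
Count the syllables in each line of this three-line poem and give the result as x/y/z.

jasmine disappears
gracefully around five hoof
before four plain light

5/7/5

Line 1: jasmine(2) + disappears(3) = 5
Line 2: gracefully(3) + around(2) + five(1) + hoof(1) = 7
Line 3: before(2) + four(1) + plain(1) + light(1) = 5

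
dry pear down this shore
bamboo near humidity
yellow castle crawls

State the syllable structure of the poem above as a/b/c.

5/7/5

Line 1: dry (1), pear (1), down (1), this (1), shore (1) → 5
Line 2: bamboo (2), near (1), humidity (4) → 7
Line 3: yellow (2), castle (2), crawls (1) → 5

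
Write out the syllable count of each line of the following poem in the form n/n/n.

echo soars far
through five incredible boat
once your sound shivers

4/7/5

Line 1: "echo soars far": 2+1+1 = 4
Line 2: "through five incredible boat": 1+1+4+1 = 7
Line 3: "once your sound shivers": 1+1+1+2 = 5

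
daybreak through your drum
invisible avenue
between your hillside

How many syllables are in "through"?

1

"through" has 1 syllable.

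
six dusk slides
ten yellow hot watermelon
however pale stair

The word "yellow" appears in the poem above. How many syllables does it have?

2

"yellow" has 2 syllables.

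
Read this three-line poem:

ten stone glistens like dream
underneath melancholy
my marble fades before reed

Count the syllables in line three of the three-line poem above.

7

Line three: my(1) + marble(2) + fades(1) + before(2) + reed(1) = 7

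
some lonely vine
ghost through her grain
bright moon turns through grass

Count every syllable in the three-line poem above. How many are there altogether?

Line 1: some(1) + lonely(2) + vine(1) = 4
Line 2: ghost(1) + through(1) + her(1) + grain(1) = 4
Line 3: bright(1) + moon(1) + turns(1) + through(1) + grass(1) = 5
Total: 4 + 4 + 5 = 13

13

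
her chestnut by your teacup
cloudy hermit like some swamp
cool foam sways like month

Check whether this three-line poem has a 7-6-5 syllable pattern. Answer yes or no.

Line 1: her (1), chestnut (2), by (1), your (1), teacup (2) → 7 ✓
Line 2: cloudy (2), hermit (2), like (1), some (1), swamp (1) → 7 (expected 6)
Line 3: cool (1), foam (1), sways (1), like (1), month (1) → 5 ✓

No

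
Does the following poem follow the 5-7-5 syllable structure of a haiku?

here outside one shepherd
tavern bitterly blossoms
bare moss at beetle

No

Line 1: here (1), outside (2), one (1), shepherd (2) → 6 (expected 5)
Line 2: tavern (2), bitterly (3), blossoms (2) → 7 ✓
Line 3: bare (1), moss (1), at (1), beetle (2) → 5 ✓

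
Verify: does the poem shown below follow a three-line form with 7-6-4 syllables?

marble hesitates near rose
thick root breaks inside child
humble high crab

Line 1: marble(2) + hesitates(3) + near(1) + rose(1) = 7 ✓
Line 2: thick(1) + root(1) + breaks(1) + inside(2) + child(1) = 6 ✓
Line 3: humble(2) + high(1) + crab(1) = 4 ✓

Yes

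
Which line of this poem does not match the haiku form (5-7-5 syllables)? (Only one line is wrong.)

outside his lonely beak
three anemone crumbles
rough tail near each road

The first line

Line 1: outside (2), his (1), lonely (2), beak (1) → 6 (expected 5)
Line 2: three (1), anemone (4), crumbles (2) → 7 ✓
Line 3: rough (1), tail (1), near (1), each (1), road (1) → 5 ✓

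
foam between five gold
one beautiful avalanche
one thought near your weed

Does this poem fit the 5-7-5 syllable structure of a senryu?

Line 1: "foam between five gold": 1+2+1+1 = 5 ✓
Line 2: "one beautiful avalanche": 1+3+3 = 7 ✓
Line 3: "one thought near your weed": 1+1+1+1+1 = 5 ✓

Yes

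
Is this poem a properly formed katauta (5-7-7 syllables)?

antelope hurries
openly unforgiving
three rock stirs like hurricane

Yes

Line 1: "antelope hurries": 3+2 = 5 ✓
Line 2: "openly unforgiving": 3+4 = 7 ✓
Line 3: "three rock stirs like hurricane": 1+1+1+1+3 = 7 ✓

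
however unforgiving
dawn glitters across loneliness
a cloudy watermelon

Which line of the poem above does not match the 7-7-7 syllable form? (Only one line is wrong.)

The second line

Line 1: however (3), unforgiving (4) → 7 ✓
Line 2: dawn (1), glitters (2), across (2), loneliness (3) → 8 (expected 7)
Line 3: a (1), cloudy (2), watermelon (4) → 7 ✓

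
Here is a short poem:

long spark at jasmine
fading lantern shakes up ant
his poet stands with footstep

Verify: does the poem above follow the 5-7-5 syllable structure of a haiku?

Line 1: "long spark at jasmine": 1+1+1+2 = 5 ✓
Line 2: "fading lantern shakes up ant": 2+2+1+1+1 = 7 ✓
Line 3: "his poet stands with footstep": 1+2+1+1+2 = 7 (expected 5)

No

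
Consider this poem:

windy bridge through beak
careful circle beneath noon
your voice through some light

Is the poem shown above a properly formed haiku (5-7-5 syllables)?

Line 1: "windy bridge through beak": 2+1+1+1 = 5 ✓
Line 2: "careful circle beneath noon": 2+2+2+1 = 7 ✓
Line 3: "your voice through some light": 1+1+1+1+1 = 5 ✓

Yes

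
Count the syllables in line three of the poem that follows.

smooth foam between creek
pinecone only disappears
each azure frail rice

5

Line three: each (1), azure (2), frail (1), rice (1) → 5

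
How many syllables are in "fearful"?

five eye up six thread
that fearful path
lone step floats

2

"fearful" has 2 syllables.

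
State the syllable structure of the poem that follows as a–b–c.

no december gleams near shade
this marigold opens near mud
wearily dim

7–8–4

Line 1: "no december gleams near shade": 1+3+1+1+1 = 7
Line 2: "this marigold opens near mud": 1+3+2+1+1 = 8
Line 3: "wearily dim": 3+1 = 4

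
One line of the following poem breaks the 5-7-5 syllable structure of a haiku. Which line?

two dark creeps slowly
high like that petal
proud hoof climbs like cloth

Line 2

Line 1: two(1) + dark(1) + creeps(1) + slowly(2) = 5 ✓
Line 2: high(1) + like(1) + that(1) + petal(2) = 5 (expected 7)
Line 3: proud(1) + hoof(1) + climbs(1) + like(1) + cloth(1) = 5 ✓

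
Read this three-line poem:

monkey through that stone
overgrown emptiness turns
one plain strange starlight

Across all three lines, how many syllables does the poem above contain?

17

Line 1: monkey (2), through (1), that (1), stone (1) → 5
Line 2: overgrown (3), emptiness (3), turns (1) → 7
Line 3: one (1), plain (1), strange (1), starlight (2) → 5
Total: 5 + 7 + 5 = 17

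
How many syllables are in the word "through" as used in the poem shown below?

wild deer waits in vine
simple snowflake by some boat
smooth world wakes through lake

1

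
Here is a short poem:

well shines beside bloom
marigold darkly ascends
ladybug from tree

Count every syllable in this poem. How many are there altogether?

17

Line 1: well (1), shines (1), beside (2), bloom (1) → 5
Line 2: marigold (3), darkly (2), ascends (2) → 7
Line 3: ladybug (3), from (1), tree (1) → 5
Total: 5 + 7 + 5 = 17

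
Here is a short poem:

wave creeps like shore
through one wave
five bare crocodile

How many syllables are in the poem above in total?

Line 1: "wave creeps like shore": 1+1+1+1 = 4
Line 2: "through one wave": 1+1+1 = 3
Line 3: "five bare crocodile": 1+1+3 = 5
Total: 4 + 3 + 5 = 12

12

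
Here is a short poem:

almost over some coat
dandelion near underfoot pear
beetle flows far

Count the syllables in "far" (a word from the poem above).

1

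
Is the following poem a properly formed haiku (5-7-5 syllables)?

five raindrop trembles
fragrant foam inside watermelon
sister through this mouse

No

Line 1: "five raindrop trembles": 1+2+2 = 5 ✓
Line 2: "fragrant foam inside watermelon": 2+1+2+4 = 9 (expected 7)
Line 3: "sister through this mouse": 2+1+1+1 = 5 ✓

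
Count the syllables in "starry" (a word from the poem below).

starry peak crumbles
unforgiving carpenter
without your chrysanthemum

2

"starry" has 2 syllables.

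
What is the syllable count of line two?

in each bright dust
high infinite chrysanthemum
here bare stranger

Line two: high(1) + infinite(3) + chrysanthemum(4) = 8

8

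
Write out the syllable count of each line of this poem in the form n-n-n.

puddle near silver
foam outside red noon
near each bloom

Line 1: puddle(2) + near(1) + silver(2) = 5
Line 2: foam(1) + outside(2) + red(1) + noon(1) = 5
Line 3: near(1) + each(1) + bloom(1) = 3

5-5-3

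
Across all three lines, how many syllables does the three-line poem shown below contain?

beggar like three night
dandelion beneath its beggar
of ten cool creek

18

Line 1: beggar (2), like (1), three (1), night (1) → 5
Line 2: dandelion (4), beneath (2), its (1), beggar (2) → 9
Line 3: of (1), ten (1), cool (1), creek (1) → 4
Total: 5 + 9 + 4 = 18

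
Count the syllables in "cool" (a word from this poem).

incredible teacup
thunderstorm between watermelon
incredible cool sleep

"cool" has 1 syllable.

1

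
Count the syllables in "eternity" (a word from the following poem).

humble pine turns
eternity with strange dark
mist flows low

4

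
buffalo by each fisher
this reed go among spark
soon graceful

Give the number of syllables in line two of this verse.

Line two: this (1), reed (1), go (1), among (2), spark (1) → 6

6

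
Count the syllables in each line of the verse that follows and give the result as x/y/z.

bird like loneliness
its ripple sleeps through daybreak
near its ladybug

5/7/5

Line 1: "bird like loneliness": 1+1+3 = 5
Line 2: "its ripple sleeps through daybreak": 1+2+1+1+2 = 7
Line 3: "near its ladybug": 1+1+3 = 5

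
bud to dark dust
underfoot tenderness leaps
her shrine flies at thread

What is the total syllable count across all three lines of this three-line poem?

Line 1: bud (1), to (1), dark (1), dust (1) → 4
Line 2: underfoot (3), tenderness (3), leaps (1) → 7
Line 3: her (1), shrine (1), flies (1), at (1), thread (1) → 5
Total: 4 + 7 + 5 = 16

16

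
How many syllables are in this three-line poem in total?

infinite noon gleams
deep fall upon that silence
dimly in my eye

17

Line 1: infinite(3) + noon(1) + gleams(1) = 5
Line 2: deep(1) + fall(1) + upon(2) + that(1) + silence(2) = 7
Line 3: dimly(2) + in(1) + my(1) + eye(1) = 5
Total: 5 + 7 + 5 = 17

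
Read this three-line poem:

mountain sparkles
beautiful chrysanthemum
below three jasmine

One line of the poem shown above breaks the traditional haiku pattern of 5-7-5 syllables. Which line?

Line 1

Line 1: "mountain sparkles": 2+2 = 4 (expected 5)
Line 2: "beautiful chrysanthemum": 3+4 = 7 ✓
Line 3: "below three jasmine": 2+1+2 = 5 ✓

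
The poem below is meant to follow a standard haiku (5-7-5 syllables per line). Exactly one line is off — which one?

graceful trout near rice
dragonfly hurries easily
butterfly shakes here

Line 1: graceful(2) + trout(1) + near(1) + rice(1) = 5 ✓
Line 2: dragonfly(3) + hurries(2) + easily(3) = 8 (expected 7)
Line 3: butterfly(3) + shakes(1) + here(1) = 5 ✓

The second line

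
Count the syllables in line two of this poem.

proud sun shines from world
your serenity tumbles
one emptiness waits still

7

Line two: your (1), serenity (4), tumbles (2) → 7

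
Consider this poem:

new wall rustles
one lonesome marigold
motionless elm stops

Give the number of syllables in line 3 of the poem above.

5

Line 3: "motionless elm stops": 3+1+1 = 5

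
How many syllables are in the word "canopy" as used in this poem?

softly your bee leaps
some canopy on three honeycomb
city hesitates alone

3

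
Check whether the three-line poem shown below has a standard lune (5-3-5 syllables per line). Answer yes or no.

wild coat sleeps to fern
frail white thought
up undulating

Yes

Line 1: "wild coat sleeps to fern": 1+1+1+1+1 = 5 ✓
Line 2: "frail white thought": 1+1+1 = 3 ✓
Line 3: "up undulating": 1+4 = 5 ✓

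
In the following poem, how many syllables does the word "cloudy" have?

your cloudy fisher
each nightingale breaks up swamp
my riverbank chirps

2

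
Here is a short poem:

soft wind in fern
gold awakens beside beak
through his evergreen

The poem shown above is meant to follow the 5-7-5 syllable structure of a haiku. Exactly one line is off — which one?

Line 1: soft (1), wind (1), in (1), fern (1) → 4 (expected 5)
Line 2: gold (1), awakens (3), beside (2), beak (1) → 7 ✓
Line 3: through (1), his (1), evergreen (3) → 5 ✓

Line 1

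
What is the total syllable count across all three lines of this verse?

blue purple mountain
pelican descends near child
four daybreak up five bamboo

19

Line 1: blue(1) + purple(2) + mountain(2) = 5
Line 2: pelican(3) + descends(2) + near(1) + child(1) = 7
Line 3: four(1) + daybreak(2) + up(1) + five(1) + bamboo(2) = 7
Total: 5 + 7 + 7 = 19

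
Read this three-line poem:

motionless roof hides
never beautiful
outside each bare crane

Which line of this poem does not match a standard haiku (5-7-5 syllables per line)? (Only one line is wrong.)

The second line

Line 1: "motionless roof hides": 3+1+1 = 5 ✓
Line 2: "never beautiful": 2+3 = 5 (expected 7)
Line 3: "outside each bare crane": 2+1+1+1 = 5 ✓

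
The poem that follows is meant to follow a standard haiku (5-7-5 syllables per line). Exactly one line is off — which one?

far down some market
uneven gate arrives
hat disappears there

The second line

Line 1: far(1) + down(1) + some(1) + market(2) = 5 ✓
Line 2: uneven(3) + gate(1) + arrives(2) = 6 (expected 7)
Line 3: hat(1) + disappears(3) + there(1) = 5 ✓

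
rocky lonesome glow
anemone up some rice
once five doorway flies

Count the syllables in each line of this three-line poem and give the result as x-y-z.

5-7-5

Line 1: rocky(2) + lonesome(2) + glow(1) = 5
Line 2: anemone(4) + up(1) + some(1) + rice(1) = 7
Line 3: once(1) + five(1) + doorway(2) + flies(1) = 5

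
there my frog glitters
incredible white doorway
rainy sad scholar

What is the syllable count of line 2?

7

Line 2: incredible (4), white (1), doorway (2) → 7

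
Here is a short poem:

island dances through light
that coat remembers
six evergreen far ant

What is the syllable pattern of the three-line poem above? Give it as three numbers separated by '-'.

Line 1: island(2) + dances(2) + through(1) + light(1) = 6
Line 2: that(1) + coat(1) + remembers(3) = 5
Line 3: six(1) + evergreen(3) + far(1) + ant(1) = 6

6-5-6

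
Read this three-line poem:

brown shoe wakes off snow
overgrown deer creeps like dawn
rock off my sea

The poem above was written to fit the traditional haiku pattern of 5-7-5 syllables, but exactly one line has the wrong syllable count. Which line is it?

The third line

Line 1: brown (1), shoe (1), wakes (1), off (1), snow (1) → 5 ✓
Line 2: overgrown (3), deer (1), creeps (1), like (1), dawn (1) → 7 ✓
Line 3: rock (1), off (1), my (1), sea (1) → 4 (expected 5)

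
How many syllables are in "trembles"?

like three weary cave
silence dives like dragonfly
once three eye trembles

"trembles" has 2 syllables.

2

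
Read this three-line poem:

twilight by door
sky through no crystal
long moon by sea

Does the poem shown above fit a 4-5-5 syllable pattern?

Line 1: twilight(2) + by(1) + door(1) = 4 ✓
Line 2: sky(1) + through(1) + no(1) + crystal(2) = 5 ✓
Line 3: long(1) + moon(1) + by(1) + sea(1) = 4 (expected 5)

No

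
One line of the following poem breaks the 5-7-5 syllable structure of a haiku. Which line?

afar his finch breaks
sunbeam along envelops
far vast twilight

The third line

Line 1: afar(2) + his(1) + finch(1) + breaks(1) = 5 ✓
Line 2: sunbeam(2) + along(2) + envelops(3) = 7 ✓
Line 3: far(1) + vast(1) + twilight(2) = 4 (expected 5)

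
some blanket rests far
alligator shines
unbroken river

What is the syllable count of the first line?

The first line: "some blanket rests far": 1+2+1+1 = 5

5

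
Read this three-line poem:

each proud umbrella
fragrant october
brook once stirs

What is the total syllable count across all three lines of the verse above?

13

Line 1: each(1) + proud(1) + umbrella(3) = 5
Line 2: fragrant(2) + october(3) = 5
Line 3: brook(1) + once(1) + stirs(1) = 3
Total: 5 + 5 + 3 = 13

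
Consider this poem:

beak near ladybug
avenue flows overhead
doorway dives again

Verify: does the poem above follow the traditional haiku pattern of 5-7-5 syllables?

Yes

Line 1: beak(1) + near(1) + ladybug(3) = 5 ✓
Line 2: avenue(3) + flows(1) + overhead(3) = 7 ✓
Line 3: doorway(2) + dives(1) + again(2) = 5 ✓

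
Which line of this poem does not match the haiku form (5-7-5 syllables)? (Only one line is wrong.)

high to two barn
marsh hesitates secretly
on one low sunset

Line 1: high (1), to (1), two (1), barn (1) → 4 (expected 5)
Line 2: marsh (1), hesitates (3), secretly (3) → 7 ✓
Line 3: on (1), one (1), low (1), sunset (2) → 5 ✓

Line 1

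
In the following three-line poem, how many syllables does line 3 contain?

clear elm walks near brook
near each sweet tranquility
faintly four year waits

5

Line 3: faintly(2) + four(1) + year(1) + waits(1) = 5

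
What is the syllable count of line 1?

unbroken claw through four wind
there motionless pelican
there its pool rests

7

Line 1: "unbroken claw through four wind": 3+1+1+1+1 = 7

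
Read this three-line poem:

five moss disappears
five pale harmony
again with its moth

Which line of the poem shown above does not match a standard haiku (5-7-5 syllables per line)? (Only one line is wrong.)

The second line

Line 1: five(1) + moss(1) + disappears(3) = 5 ✓
Line 2: five(1) + pale(1) + harmony(3) = 5 (expected 7)
Line 3: again(2) + with(1) + its(1) + moth(1) = 5 ✓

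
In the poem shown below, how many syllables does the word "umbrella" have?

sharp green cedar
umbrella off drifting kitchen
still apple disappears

3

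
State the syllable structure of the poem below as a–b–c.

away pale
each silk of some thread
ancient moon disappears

Line 1: away(2) + pale(1) = 3
Line 2: each(1) + silk(1) + of(1) + some(1) + thread(1) = 5
Line 3: ancient(2) + moon(1) + disappears(3) = 6

3–5–6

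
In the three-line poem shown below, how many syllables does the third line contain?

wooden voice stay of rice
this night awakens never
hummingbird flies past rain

The third line: "hummingbird flies past rain": 3+1+1+1 = 6

6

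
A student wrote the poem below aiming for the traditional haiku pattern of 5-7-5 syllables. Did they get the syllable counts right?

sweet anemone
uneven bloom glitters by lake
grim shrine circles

No

Line 1: "sweet anemone": 1+4 = 5 ✓
Line 2: "uneven bloom glitters by lake": 3+1+2+1+1 = 8 (expected 7)
Line 3: "grim shrine circles": 1+1+2 = 4 (expected 5)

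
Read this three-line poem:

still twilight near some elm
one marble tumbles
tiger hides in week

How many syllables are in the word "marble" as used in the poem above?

"marble" has 2 syllables.

2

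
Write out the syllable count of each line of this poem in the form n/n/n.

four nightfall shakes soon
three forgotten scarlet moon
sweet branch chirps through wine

Line 1: "four nightfall shakes soon": 1+2+1+1 = 5
Line 2: "three forgotten scarlet moon": 1+3+2+1 = 7
Line 3: "sweet branch chirps through wine": 1+1+1+1+1 = 5

5/7/5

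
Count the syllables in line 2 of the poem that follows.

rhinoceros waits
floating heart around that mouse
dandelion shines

Line 2: floating (2), heart (1), around (2), that (1), mouse (1) → 7

7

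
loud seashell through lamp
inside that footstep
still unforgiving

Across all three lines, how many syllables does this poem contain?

Line 1: loud (1), seashell (2), through (1), lamp (1) → 5
Line 2: inside (2), that (1), footstep (2) → 5
Line 3: still (1), unforgiving (4) → 5
Total: 5 + 5 + 5 = 15

15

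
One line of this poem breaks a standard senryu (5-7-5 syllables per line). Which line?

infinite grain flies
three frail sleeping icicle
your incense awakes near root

Line 3

Line 1: infinite (3), grain (1), flies (1) → 5 ✓
Line 2: three (1), frail (1), sleeping (2), icicle (3) → 7 ✓
Line 3: your (1), incense (2), awakes (2), near (1), root (1) → 7 (expected 5)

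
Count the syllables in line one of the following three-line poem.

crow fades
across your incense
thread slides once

Line one: crow(1) + fades(1) = 2

2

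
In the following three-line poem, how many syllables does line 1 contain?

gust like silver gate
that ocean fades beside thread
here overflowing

5

Line 1: "gust like silver gate": 1+1+2+1 = 5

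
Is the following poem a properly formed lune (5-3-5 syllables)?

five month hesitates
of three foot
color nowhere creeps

Line 1: five(1) + month(1) + hesitates(3) = 5 ✓
Line 2: of(1) + three(1) + foot(1) = 3 ✓
Line 3: color(2) + nowhere(2) + creeps(1) = 5 ✓

Yes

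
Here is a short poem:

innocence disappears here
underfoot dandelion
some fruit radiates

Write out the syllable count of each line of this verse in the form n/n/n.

7/7/5

Line 1: "innocence disappears here": 3+3+1 = 7
Line 2: "underfoot dandelion": 3+4 = 7
Line 3: "some fruit radiates": 1+1+3 = 5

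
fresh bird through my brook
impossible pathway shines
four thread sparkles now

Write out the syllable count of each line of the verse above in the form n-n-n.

Line 1: "fresh bird through my brook": 1+1+1+1+1 = 5
Line 2: "impossible pathway shines": 4+2+1 = 7
Line 3: "four thread sparkles now": 1+1+2+1 = 5

5-7-5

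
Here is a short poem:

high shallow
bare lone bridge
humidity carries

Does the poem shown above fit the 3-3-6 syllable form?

Yes

Line 1: high(1) + shallow(2) = 3 ✓
Line 2: bare(1) + lone(1) + bridge(1) = 3 ✓
Line 3: humidity(4) + carries(2) = 6 ✓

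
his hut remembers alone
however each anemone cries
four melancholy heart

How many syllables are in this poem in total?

22

Line 1: "his hut remembers alone": 1+1+3+2 = 7
Line 2: "however each anemone cries": 3+1+4+1 = 9
Line 3: "four melancholy heart": 1+4+1 = 6
Total: 7 + 9 + 6 = 22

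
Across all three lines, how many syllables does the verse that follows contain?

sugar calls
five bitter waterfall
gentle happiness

Line 1: sugar(2) + calls(1) = 3
Line 2: five(1) + bitter(2) + waterfall(3) = 6
Line 3: gentle(2) + happiness(3) = 5
Total: 3 + 6 + 5 = 14

14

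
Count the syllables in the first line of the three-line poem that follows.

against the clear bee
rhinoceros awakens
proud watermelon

The first line: against (2), the (1), clear (1), bee (1) → 5

5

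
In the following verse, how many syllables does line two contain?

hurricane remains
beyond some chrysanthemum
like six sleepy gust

7

Line two: beyond (2), some (1), chrysanthemum (4) → 7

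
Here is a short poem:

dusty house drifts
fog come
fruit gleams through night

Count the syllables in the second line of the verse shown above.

The second line: fog (1), come (1) → 2

2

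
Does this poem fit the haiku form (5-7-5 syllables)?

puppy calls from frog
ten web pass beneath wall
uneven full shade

No

Line 1: "puppy calls from frog": 2+1+1+1 = 5 ✓
Line 2: "ten web pass beneath wall": 1+1+1+2+1 = 6 (expected 7)
Line 3: "uneven full shade": 3+1+1 = 5 ✓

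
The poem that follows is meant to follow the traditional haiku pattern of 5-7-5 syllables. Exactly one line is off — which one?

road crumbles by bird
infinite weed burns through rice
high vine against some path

Line 1: road (1), crumbles (2), by (1), bird (1) → 5 ✓
Line 2: infinite (3), weed (1), burns (1), through (1), rice (1) → 7 ✓
Line 3: high (1), vine (1), against (2), some (1), path (1) → 6 (expected 5)

Line 3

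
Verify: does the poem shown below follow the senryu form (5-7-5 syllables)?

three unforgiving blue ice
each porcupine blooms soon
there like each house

Line 1: "three unforgiving blue ice": 1+4+1+1 = 7 (expected 5)
Line 2: "each porcupine blooms soon": 1+3+1+1 = 6 (expected 7)
Line 3: "there like each house": 1+1+1+1 = 4 (expected 5)

No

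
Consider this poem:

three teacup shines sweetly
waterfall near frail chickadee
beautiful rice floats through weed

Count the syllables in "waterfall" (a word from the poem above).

3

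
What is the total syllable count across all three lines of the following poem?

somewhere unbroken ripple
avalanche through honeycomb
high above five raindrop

20

Line 1: somewhere(2) + unbroken(3) + ripple(2) = 7
Line 2: avalanche(3) + through(1) + honeycomb(3) = 7
Line 3: high(1) + above(2) + five(1) + raindrop(2) = 6
Total: 7 + 7 + 6 = 20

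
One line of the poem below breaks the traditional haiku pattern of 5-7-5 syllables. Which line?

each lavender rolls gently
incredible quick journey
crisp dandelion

Line 1: "each lavender rolls gently": 1+3+1+2 = 7 (expected 5)
Line 2: "incredible quick journey": 4+1+2 = 7 ✓
Line 3: "crisp dandelion": 1+4 = 5 ✓

Line 1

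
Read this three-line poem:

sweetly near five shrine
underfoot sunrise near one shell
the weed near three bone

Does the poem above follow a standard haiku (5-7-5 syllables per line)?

No

Line 1: sweetly (2), near (1), five (1), shrine (1) → 5 ✓
Line 2: underfoot (3), sunrise (2), near (1), one (1), shell (1) → 8 (expected 7)
Line 3: the (1), weed (1), near (1), three (1), bone (1) → 5 ✓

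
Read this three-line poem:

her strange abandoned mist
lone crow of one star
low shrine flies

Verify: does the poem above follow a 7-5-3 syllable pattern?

No

Line 1: "her strange abandoned mist": 1+1+3+1 = 6 (expected 7)
Line 2: "lone crow of one star": 1+1+1+1+1 = 5 ✓
Line 3: "low shrine flies": 1+1+1 = 3 ✓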